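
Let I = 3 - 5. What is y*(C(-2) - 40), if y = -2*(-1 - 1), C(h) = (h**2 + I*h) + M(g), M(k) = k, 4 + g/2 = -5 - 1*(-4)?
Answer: -168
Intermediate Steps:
g = -10 (g = -8 + 2*(-5 - 1*(-4)) = -8 + 2*(-5 + 4) = -8 + 2*(-1) = -8 - 2 = -10)
I = -2
C(h) = -10 + h**2 - 2*h (C(h) = (h**2 - 2*h) - 10 = -10 + h**2 - 2*h)
y = 4 (y = -2*(-2) = 4)
y*(C(-2) - 40) = 4*((-10 + (-2)**2 - 2*(-2)) - 40) = 4*((-10 + 4 + 4) - 40) = 4*(-2 - 40) = 4*(-42) = -168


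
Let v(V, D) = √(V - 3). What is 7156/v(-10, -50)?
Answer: -7156*I*√13/13 ≈ -1984.7*I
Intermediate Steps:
v(V, D) = √(-3 + V)
7156/v(-10, -50) = 7156/(√(-3 - 10)) = 7156/(√(-13)) = 7156/((I*√13)) = 7156*(-I*√13/13) = -7156*I*√13/13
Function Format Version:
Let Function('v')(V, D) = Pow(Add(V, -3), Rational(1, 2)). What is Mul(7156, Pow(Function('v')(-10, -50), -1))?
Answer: Mul(Rational(-7156, 13), I, Pow(13, Rational(1, 2))) ≈ Mul(-1984.7, I)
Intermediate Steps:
Function('v')(V, D) = Pow(Add(-3, V), Rational(1, 2))
Mul(7156, Pow(Function('v')(-10, -50), -1)) = Mul(7156, Pow(Pow(Add(-3, -10), Rational(1, 2)), -1)) = Mul(7156, Pow(Pow(-13, Rational(1, 2)), -1)) = Mul(7156, Pow(Mul(I, Pow(13, Rational(1, 2))), -1)) = Mul(7156, Mul(Rational(-1, 13), I, Pow(13, Rational(1, 2)))) = Mul(Rational(-7156, 13), I, Pow(13, Rational(1, 2)))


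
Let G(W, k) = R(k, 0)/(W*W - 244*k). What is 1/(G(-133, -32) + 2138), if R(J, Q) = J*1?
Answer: 25497/54512554 ≈ 0.00046773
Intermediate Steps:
R(J, Q) = J
G(W, k) = k/(W² - 244*k) (G(W, k) = k/(W*W - 244*k) = k/(W² - 244*k))
1/(G(-133, -32) + 2138) = 1/(-32/((-133)² - 244*(-32)) + 2138) = 1/(-32/(17689 + 7808) + 2138) = 1/(-32/25497 + 2138) = 1/(54512554/25497) = 25497/54512554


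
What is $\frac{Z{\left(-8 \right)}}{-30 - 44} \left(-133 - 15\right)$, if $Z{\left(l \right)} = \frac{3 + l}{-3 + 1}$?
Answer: $5$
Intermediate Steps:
$Z{\left(l \right)} = - \frac{3}{2} - \frac{l}{2}$ ($Z{\left(l \right)} = \frac{3 + l}{-2} = \left(3 + l\right) \left(- \frac{1}{2}\right) = - \frac{3}{2} - \frac{l}{2}$)
$\frac{Z{\left(-8 \right)}}{-30 - 44} \left(-133 - 15\right) = \frac{- \frac{3}{2} - -4}{-30 - 44} \left(-133 - 15\right) = \frac{- \frac{3}{2} + 4}{-74} \left(-148\right) = \frac{5}{2} \left(- \frac{1}{74}\right) \left(-148\right) = \left(- \frac{5}{148}\right) \left(-148\right) = 5$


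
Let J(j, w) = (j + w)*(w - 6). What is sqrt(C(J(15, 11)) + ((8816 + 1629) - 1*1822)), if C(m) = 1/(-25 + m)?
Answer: 2*sqrt(23767170)/105 ≈ 92.860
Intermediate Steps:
J(j, w) = (-6 + w)*(j + w) (J(j, w) = (j + w)*(-6 + w) = (-6 + w)*(j + w))
sqrt(C(J(15, 11)) + ((8816 + 1629) - 1*1822)) = sqrt(1/(-25 + (11**2 - 6*15 - 6*11 + 15*11)) + ((8816 + 1629) - 1*1822)) = sqrt(1/(-25 + (121 - 90 - 66 + 165)) + (10445 - 1822)) = sqrt(1/(-25 + 130) + 8623) = sqrt(1/105 + 8623) = sqrt(905416/105) = 2*sqrt(23767170)/105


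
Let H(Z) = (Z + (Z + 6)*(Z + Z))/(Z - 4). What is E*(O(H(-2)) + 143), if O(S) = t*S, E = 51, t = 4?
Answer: 7905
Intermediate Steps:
H(Z) = (Z + 2*Z*(6 + Z))/(-4 + Z) (H(Z) = (Z + (6 + Z)*(2*Z))/(-4 + Z) = (Z + 2*Z*(6 + Z))/(-4 + Z))
O(S) = 4*S
E*(O(H(-2)) + 143) = 51*(4*(-2*(13 + 2*(-2))/(-4 - 2)) + 143) = 51*(4*(-2*(13 - 4)/(-6)) + 143) = 51*(4*(-2*(-⅙)*9) + 143) = 51*(4*3 + 143) = 51*(12 + 143) = 51*155 = 7905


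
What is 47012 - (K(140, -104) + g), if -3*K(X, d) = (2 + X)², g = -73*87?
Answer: 180253/3 ≈ 60084.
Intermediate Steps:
g = -6351
K(X, d) = -(2 + X)²/3
47012 - (K(140, -104) + g) = 47012 - (-(2 + 140)²/3 - 6351) = 47012 - (-⅓*142² - 6351) = 47012 - (-⅓*20164 - 6351) = 47012 - (-20164/3 - 6351) = 47012 - 1*(-39217/3) = 47012 + 39217/3 = 180253/3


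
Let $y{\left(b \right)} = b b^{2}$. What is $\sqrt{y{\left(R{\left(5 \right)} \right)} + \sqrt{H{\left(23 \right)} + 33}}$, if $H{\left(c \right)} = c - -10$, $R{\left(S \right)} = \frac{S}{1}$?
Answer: $\sqrt{125 + \sqrt{66}} \approx 11.538$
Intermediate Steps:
$R{\left(S \right)} = S$ ($R{\left(S \right)} = S 1 = S$)
$H{\left(c \right)} = 10 + c$ ($H{\left(c \right)} = c + 10 = 10 + c$)
$y{\left(b \right)} = b^{3}$
$\sqrt{y{\left(R{\left(5 \right)} \right)} + \sqrt{H{\left(23 \right)} + 33}} = \sqrt{5^{3} + \sqrt{\left(10 + 23\right) + 33}} = \sqrt{125 + \sqrt{33 + 33}} = \sqrt{125 + \sqrt{66}}$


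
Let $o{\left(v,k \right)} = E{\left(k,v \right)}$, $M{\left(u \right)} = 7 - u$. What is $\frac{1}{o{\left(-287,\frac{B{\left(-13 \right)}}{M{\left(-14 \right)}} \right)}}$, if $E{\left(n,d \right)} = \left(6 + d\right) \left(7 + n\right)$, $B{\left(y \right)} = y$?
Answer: $- \frac{21}{37654} \approx -0.00055771$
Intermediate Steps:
$o{\left(v,k \right)} = 42 + 6 k + 7 v + k v$ ($o{\left(v,k \right)} = 42 + 6 k + 7 v + v k = 42 + 6 k + 7 v + k v$)
$\frac{1}{o{\left(-287,\frac{B{\left(-13 \right)}}{M{\left(-14 \right)}} \right)}} = \frac{1}{42 + 6 \left(- \frac{13}{7 - -14}\right) + 7 \left(-287\right) + - \frac{13}{7 - -14} \left(-287\right)} = \frac{1}{42 + 6 \left(- \frac{13}{7 + 14}\right) - 2009 + - \frac{13}{7 + 14} \left(-287\right)} = \frac{1}{42 + 6 \left(- \frac{13}{21}\right) - 2009 + - \frac{13}{21} \left(-287\right)} = \frac{1}{42 + 6 \left(\left(-13\right) \frac{1}{21}\right) - 2009 + \left(-13\right) \frac{1}{21} \left(-287\right)} = \frac{1}{42 + 6 \left(- \frac{13}{21}\right) - 2009 - - \frac{533}{3}} = \frac{1}{42 - \frac{26}{7} - 2009 + \frac{533}{3}} = \frac{1}{- \frac{37654}{21}} = - \frac{21}{37654}$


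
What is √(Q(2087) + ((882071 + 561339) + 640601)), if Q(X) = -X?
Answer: 2*√520481 ≈ 1442.9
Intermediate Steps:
√(Q(2087) + ((882071 + 561339) + 640601)) = √(-1*2087 + ((882071 + 561339) + 640601)) = √(-2087 + (1443410 + 640601)) = √(-2087 + 2084011) = √2081924 = 2*√520481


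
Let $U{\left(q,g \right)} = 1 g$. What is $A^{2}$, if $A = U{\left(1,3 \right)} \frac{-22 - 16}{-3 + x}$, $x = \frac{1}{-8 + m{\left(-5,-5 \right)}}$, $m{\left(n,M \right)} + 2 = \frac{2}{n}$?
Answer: $\frac{35141184}{25921} \approx 1355.7$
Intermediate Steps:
$m{\left(n,M \right)} = -2 + \frac{2}{n}$
$U{\left(q,g \right)} = g$
$x = - \frac{5}{52}$ ($x = \frac{1}{-8 - \left(2 - \frac{2}{-5}\right)} = \frac{1}{-8 + \left(-2 + 2 \left(- \frac{1}{5}\right)\right)} = \frac{1}{-8 - \frac{12}{5}} = \frac{1}{- \frac{52}{5}} = - \frac{5}{52} \approx -0.096154$)
$A = \frac{5928}{161}$ ($A = 3 \frac{-22 - 16}{-3 - \frac{5}{52}} = 3 \left(- \frac{38}{- \frac{161}{52}}\right) = 3 \left(\left(-38\right) \left(- \frac{52}{161}\right)\right) = 3 \cdot \frac{1976}{161} = \frac{5928}{161} \approx 36.82$)
$A^{2} = \left(\frac{5928}{161}\right)^{2} = \frac{35141184}{25921}$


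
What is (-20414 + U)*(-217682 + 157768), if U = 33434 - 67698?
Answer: 3275977692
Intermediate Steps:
U = -34264
(-20414 + U)*(-217682 + 157768) = (-20414 - 34264)*(-217682 + 157768) = -54678*(-59914) = 3275977692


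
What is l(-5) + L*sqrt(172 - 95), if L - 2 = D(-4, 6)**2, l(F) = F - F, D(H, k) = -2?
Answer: 6*sqrt(77) ≈ 52.650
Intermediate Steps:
l(F) = 0
L = 6 (L = 2 + (-2)**2 = 2 + 4 = 6)
l(-5) + L*sqrt(172 - 95) = 0 + 6*sqrt(172 - 95) = 0 + 6*sqrt(77) = 6*sqrt(77)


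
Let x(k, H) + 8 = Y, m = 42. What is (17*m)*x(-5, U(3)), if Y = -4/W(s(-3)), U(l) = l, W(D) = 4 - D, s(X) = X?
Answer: -6120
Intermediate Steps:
Y = -4/7 (Y = -4/(4 - 1*(-3)) = -4/(4 + 3) = -4/7 ≈ -0.57143)
x(k, H) = -60/7 (x(k, H) = -8 - 4/7 = -60/7)
(17*m)*x(-5, U(3)) = (17*42)*(-60/7) = 714*(-60/7) = -6120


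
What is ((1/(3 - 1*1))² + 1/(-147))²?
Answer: 20449/345744 ≈ 0.059145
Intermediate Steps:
((1/(3 - 1*1))² + 1/(-147))² = ((1/(3 - 1))² - 1/147)² = ((1/2)² - 1/147)² = ((½)² - 1/147)² = (¼ - 1/147)² = (143/588)² = 20449/345744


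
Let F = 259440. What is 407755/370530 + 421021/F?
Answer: 379404157/139319280 ≈ 2.7233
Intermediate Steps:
407755/370530 + 421021/F = 407755/370530 + 421021/259440 = 407755*(1/370530) + 421021*(1/259440) = 81551/74106 + 421021/259440 = 379404157/139319280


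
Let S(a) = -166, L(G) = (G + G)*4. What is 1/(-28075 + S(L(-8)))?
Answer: -1/28241 ≈ -3.5410e-5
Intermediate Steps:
L(G) = 8*G (L(G) = (2*G)*4 = 8*G)
1/(-28075 + S(L(-8))) = 1/(-28075 - 166) = 1/(-28241) = -1/28241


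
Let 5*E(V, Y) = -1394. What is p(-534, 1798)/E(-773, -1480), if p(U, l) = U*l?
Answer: 2400330/697 ≈ 3443.8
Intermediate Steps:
E(V, Y) = -1394/5 (E(V, Y) = (⅕)*(-1394) = -1394/5)
p(-534, 1798)/E(-773, -1480) = (-534*1798)/(-1394/5) = -960132*(-5/1394) = 2400330/697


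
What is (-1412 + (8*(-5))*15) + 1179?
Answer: -833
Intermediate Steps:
(-1412 + (8*(-5))*15) + 1179 = (-1412 - 40*15) + 1179 = (-1412 - 600) + 1179 = -2012 + 1179 = -833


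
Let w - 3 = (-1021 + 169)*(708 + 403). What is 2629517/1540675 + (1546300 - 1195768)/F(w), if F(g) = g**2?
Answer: 20137000241284261/11798579638464775 ≈ 1.7067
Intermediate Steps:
w = -946569 (w = 3 + (-1021 + 169)*(708 + 403) = 3 - 852*1111 = 3 - 946572 = -946569)
2629517/1540675 + (1546300 - 1195768)/F(w) = 2629517/1540675 + (1546300 - 1195768)/((-946569)**2) = 2629517*(1/1540675) + 350532/895992871761 = 2629517/1540675 + 350532*(1/895992871761) = 2629517/1540675 + 2996/7658058733 = 20137000241284261/11798579638464775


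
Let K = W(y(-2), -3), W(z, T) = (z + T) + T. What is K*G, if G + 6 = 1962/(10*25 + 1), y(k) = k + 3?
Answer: -2280/251 ≈ -9.0837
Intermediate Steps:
y(k) = 3 + k
W(z, T) = z + 2*T (W(z, T) = (T + z) + T = z + 2*T)
K = -5 (K = (3 - 2) + 2*(-3) = 1 - 6 = -5)
G = 456/251 (G = -6 + 1962/(10*25 + 1) = -6 + 1962/(250 + 1) = -6 + 1962/251 = 456/251 ≈ 1.8167)
K*G = -5*456/251 = -2280/251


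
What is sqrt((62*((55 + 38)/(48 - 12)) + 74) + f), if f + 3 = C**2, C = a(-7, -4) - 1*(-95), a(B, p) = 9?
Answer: sqrt(397698)/6 ≈ 105.11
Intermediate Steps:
C = 104 (C = 9 - 1*(-95) = 9 + 95 = 104)
f = 10813 (f = -3 + 104**2 = -3 + 10816 = 10813)
sqrt((62*((55 + 38)/(48 - 12)) + 74) + f) = sqrt((62*((55 + 38)/(48 - 12)) + 74) + 10813) = sqrt((62*(93/36) + 74) + 10813) = sqrt((62*(93*(1/36)) + 74) + 10813) = sqrt((62*(31/12) + 74) + 10813) = sqrt((961/6 + 74) + 10813) = sqrt(1405/6 + 10813) = sqrt(66283/6) = sqrt(397698)/6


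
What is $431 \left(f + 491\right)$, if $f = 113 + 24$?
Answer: $270668$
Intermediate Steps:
$f = 137$
$431 \left(f + 491\right) = 431 \left(137 + 491\right) = 431 \cdot 628 = 270668$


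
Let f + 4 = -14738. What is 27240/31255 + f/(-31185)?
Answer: 462166/343805 ≈ 1.3443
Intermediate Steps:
f = -14742 (f = -4 - 14738 = -14742)
27240/31255 + f/(-31185) = 27240/31255 - 14742/(-31185) = 27240*(1/31255) - 14742*(-1/31185) = 5448/6251 + 26/55 = 462166/343805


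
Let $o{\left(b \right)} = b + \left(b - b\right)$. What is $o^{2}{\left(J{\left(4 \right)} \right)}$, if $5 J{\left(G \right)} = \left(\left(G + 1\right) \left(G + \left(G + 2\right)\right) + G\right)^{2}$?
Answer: $\frac{8503056}{25} \approx 3.4012 \cdot 10^{5}$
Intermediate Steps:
$J{\left(G \right)} = \frac{\left(G + \left(1 + G\right) \left(2 + 2 G\right)\right)^{2}}{5}$ ($J{\left(G \right)} = \frac{\left(\left(G + 1\right) \left(G + \left(G + 2\right)\right) + G\right)^{2}}{5} = \frac{\left(\left(1 + G\right) \left(G + \left(2 + G\right)\right) + G\right)^{2}}{5} = \frac{\left(\left(1 + G\right) \left(2 + 2 G\right) + G\right)^{2}}{5} = \frac{\left(G + \left(1 + G\right) \left(2 + 2 G\right)\right)^{2}}{5}$)
$o{\left(b \right)} = b$ ($o{\left(b \right)} = b + 0 = b$)
$o^{2}{\left(J{\left(4 \right)} \right)} = \left(\frac{\left(2 + 2 \cdot 4^{2} + 5 \cdot 4\right)^{2}}{5}\right)^{2} = \left(\frac{\left(2 + 2 \cdot 16 + 20\right)^{2}}{5}\right)^{2} = \left(\frac{\left(2 + 32 + 20\right)^{2}}{5}\right)^{2} = \left(\frac{54^{2}}{5}\right)^{2} = \left(\frac{1}{5} \cdot 2916\right)^{2} = \left(\frac{2916}{5}\right)^{2} = \frac{8503056}{25}$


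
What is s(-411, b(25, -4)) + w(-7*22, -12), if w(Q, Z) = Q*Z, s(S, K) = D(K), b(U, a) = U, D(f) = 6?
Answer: 1854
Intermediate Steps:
s(S, K) = 6
s(-411, b(25, -4)) + w(-7*22, -12) = 6 - 7*22*(-12) = 6 - 154*(-12) = 6 + 1848 = 1854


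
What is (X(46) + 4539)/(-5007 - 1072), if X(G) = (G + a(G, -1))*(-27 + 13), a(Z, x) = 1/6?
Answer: -11678/18237 ≈ -0.64035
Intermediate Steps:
a(Z, x) = 1/6
X(G) = -7/3 - 14*G (X(G) = (G + 1/6)*(-27 + 13) = (1/6 + G)*(-14) = -7/3 - 14*G)
(X(46) + 4539)/(-5007 - 1072) = ((-7/3 - 14*46) + 4539)/(-5007 - 1072) = ((-7/3 - 644) + 4539)/(-6079) = (-1939/3 + 4539)*(-1/6079) = (11678/3)*(-1/6079) = -11678/18237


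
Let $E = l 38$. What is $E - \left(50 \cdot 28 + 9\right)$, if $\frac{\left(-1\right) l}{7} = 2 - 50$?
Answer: $11359$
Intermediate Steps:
$l = 336$ ($l = - 7 \left(2 - 50\right) = \left(-7\right) \left(-48\right) = 336$)
$E = 12768$ ($E = 336 \cdot 38 = 12768$)
$E - \left(50 \cdot 28 + 9\right) = 12768 - \left(50 \cdot 28 + 9\right) = 12768 - \left(1400 + 9\right) = 12768 - 1409 = 11359$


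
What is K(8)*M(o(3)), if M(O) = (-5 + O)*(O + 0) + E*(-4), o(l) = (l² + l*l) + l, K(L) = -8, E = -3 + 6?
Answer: -2592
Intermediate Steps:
E = 3
o(l) = l + 2*l² (o(l) = (l² + l²) + l = 2*l² + l = l + 2*l²)
M(O) = -12 + O*(-5 + O) (M(O) = (-5 + O)*(O + 0) + 3*(-4) = (-5 + O)*O - 12 = O*(-5 + O) - 12 = -12 + O*(-5 + O))
K(8)*M(o(3)) = -8*(-12 + (3*(1 + 2*3))² - 15*(1 + 2*3)) = -8*(-12 + (3*(1 + 6))² - 15*(1 + 6)) = -8*(-12 + (3*7)² - 15*7) = -8*(-12 + 21² - 5*21) = -8*(-12 + 441 - 105) = -8*324 = -2592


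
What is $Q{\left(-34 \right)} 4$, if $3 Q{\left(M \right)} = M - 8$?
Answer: $-56$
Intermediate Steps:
$Q{\left(M \right)} = - \frac{8}{3} + \frac{M}{3}$ ($Q{\left(M \right)} = \frac{M - 8}{3} = \frac{-8 + M}{3} = - \frac{8}{3} + \frac{M}{3}$)
$Q{\left(-34 \right)} 4 = \left(- \frac{8}{3} + \frac{1}{3} \left(-34\right)\right) 4 = \left(- \frac{8}{3} - \frac{34}{3}\right) 4 = \left(-14\right) 4 = -56$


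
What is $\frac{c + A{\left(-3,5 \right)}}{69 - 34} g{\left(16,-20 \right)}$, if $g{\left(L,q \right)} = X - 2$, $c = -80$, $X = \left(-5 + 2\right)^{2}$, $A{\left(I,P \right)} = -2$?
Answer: $- \frac{82}{5} \approx -16.4$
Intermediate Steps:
$X = 9$ ($X = \left(-3\right)^{2} = 9$)
$g{\left(L,q \right)} = 7$ ($g{\left(L,q \right)} = 9 - 2 = 7$)
$\frac{c + A{\left(-3,5 \right)}}{69 - 34} g{\left(16,-20 \right)} = \frac{-80 - 2}{69 - 34} \cdot 7 = - \frac{82}{35} \cdot 7 = \left(-82\right) \frac{1}{35} \cdot 7 = \left(- \frac{82}{35}\right) 7 = - \frac{82}{5}$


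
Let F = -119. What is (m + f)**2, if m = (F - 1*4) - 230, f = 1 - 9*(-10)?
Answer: 68644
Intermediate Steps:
f = 91 (f = 1 + 90 = 91)
m = -353 (m = (-119 - 1*4) - 230 = (-119 - 4) - 230 = -123 - 230 = -353)
(m + f)**2 = (-353 + 91)**2 = (-262)**2 = 68644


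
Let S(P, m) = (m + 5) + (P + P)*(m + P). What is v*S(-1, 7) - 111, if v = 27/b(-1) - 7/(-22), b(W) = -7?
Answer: -111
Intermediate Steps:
S(P, m) = 5 + m + 2*P*(P + m) (S(P, m) = (5 + m) + (2*P)*(P + m) = (5 + m) + 2*P*(P + m) = 5 + m + 2*P*(P + m))
v = -545/154 (v = 27/(-7) - 7/(-22) = 27*(-⅐) - 7*(-1/22) = -27/7 + 7/22 = -545/154 ≈ -3.5390)
v*S(-1, 7) - 111 = -545*(5 + 7 + 2*(-1)² + 2*(-1)*7)/154 - 111 = -545*(5 + 7 + 2*1 - 14)/154 - 111 = -545*(5 + 7 + 2 - 14)/154 - 111 = -545/154*0 - 111 = 0 - 111 = -111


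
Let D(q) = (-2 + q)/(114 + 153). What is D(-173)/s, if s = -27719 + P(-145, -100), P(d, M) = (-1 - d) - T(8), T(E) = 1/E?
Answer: 1400/58900467 ≈ 2.3769e-5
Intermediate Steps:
D(q) = -2/267 + q/267 (D(q) = (-2 + q)/267 = (-2 + q)*(1/267) = -2/267 + q/267)
P(d, M) = -9/8 - d (P(d, M) = (-1 - d) - 1/8 = (-1 - d) - 1*⅛ = (-1 - d) - ⅛ = -9/8 - d)
s = -220601/8 (s = -27719 + (-9/8 - 1*(-145)) = -27719 + (-9/8 + 145) = -27719 + 1151/8 = -220601/8 ≈ -27575.)
D(-173)/s = (-2/267 + (1/267)*(-173))/(-220601/8) = (-2/267 - 173/267)*(-8/220601) = -175/267*(-8/220601) = 1400/58900467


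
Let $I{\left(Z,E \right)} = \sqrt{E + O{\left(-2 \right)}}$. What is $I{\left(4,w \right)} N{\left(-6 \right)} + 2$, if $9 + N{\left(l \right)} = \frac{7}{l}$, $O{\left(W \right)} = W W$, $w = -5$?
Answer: $2 - \frac{61 i}{6} \approx 2.0 - 10.167 i$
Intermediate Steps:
$O{\left(W \right)} = W^{2}$
$N{\left(l \right)} = -9 + \frac{7}{l}$
$I{\left(Z,E \right)} = \sqrt{4 + E}$ ($I{\left(Z,E \right)} = \sqrt{E + \left(-2\right)^{2}} = \sqrt{E + 4} = \sqrt{4 + E}$)
$I{\left(4,w \right)} N{\left(-6 \right)} + 2 = \sqrt{4 - 5} \left(-9 + \frac{7}{-6}\right) + 2 = \sqrt{-1} \left(-9 + 7 \left(- \frac{1}{6}\right)\right) + 2 = i \left(-9 - \frac{7}{6}\right) + 2 = i \left(- \frac{61}{6}\right) + 2 = - \frac{61 i}{6} + 2 = 2 - \frac{61 i}{6}$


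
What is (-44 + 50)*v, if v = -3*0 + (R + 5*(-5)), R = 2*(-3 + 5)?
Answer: -126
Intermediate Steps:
R = 4 (R = 2*2 = 4)
v = -21 (v = -3*0 + (4 + 5*(-5)) = 0 + (4 - 25) = 0 - 21 = -21)
(-44 + 50)*v = (-44 + 50)*(-21) = 6*(-21) = -126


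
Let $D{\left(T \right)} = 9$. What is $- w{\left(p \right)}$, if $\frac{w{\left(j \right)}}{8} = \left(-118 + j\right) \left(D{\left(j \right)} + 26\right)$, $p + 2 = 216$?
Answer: $-26880$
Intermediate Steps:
$p = 214$ ($p = -2 + 216 = 214$)
$w{\left(j \right)} = -33040 + 280 j$ ($w{\left(j \right)} = 8 \left(-118 + j\right) \left(9 + 26\right) = 8 \left(-118 + j\right) 35 = 8 \left(-4130 + 35 j\right) = -33040 + 280 j$)
$- w{\left(p \right)} = - (-33040 + 280 \cdot 214) = - (-33040 + 59920) = \left(-1\right) 26880 = -26880$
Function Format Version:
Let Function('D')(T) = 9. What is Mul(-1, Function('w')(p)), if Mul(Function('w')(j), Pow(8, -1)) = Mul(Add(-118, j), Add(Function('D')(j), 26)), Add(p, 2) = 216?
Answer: -26880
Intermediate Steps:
p = 214 (p = Add(-2, 216) = 214)
Function('w')(j) = Add(-33040, Mul(280, j)) (Function('w')(j) = Mul(8, Mul(Add(-118, j), Add(9, 26))) = Mul(8, Mul(Add(-118, j), 35)) = Mul(8, Add(-4130, Mul(35, j))) = Add(-33040, Mul(280, j)))
Mul(-1, Function('w')(p)) = Mul(-1, Add(-33040, Mul(280, 214))) = Mul(-1, Add(-33040, 59920)) = Mul(-1, 26880) = -26880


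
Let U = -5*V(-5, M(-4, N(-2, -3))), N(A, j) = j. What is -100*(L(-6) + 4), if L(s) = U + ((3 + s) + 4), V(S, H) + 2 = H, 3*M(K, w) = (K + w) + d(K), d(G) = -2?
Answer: -3000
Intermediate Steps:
M(K, w) = -2/3 + K/3 + w/3 (M(K, w) = ((K + w) - 2)/3 = (-2 + K + w)/3 = -2/3 + K/3 + w/3)
V(S, H) = -2 + H
U = 25 (U = -5*(-2 + (-2/3 + (1/3)*(-4) + (1/3)*(-3))) = -5*(-2 + (-2/3 - 4/3 - 1)) = -5*(-2 - 3) = -5*(-5) = 25)
L(s) = 32 + s (L(s) = 25 + ((3 + s) + 4) = 25 + (7 + s) = 32 + s)
-100*(L(-6) + 4) = -100*((32 - 6) + 4) = -100*(26 + 4) = -100*30 = -3000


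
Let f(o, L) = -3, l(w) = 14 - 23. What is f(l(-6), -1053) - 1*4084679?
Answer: -4084682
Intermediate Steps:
l(w) = -9
f(l(-6), -1053) - 1*4084679 = -3 - 1*4084679 = -3 - 4084679 = -4084682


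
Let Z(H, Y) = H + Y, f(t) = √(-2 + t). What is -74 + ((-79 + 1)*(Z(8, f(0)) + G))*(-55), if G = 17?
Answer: 107176 + 4290*I*√2 ≈ 1.0718e+5 + 6067.0*I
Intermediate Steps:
-74 + ((-79 + 1)*(Z(8, f(0)) + G))*(-55) = -74 + ((-79 + 1)*((8 + √(-2 + 0)) + 17))*(-55) = -74 - 78*((8 + √(-2)) + 17)*(-55) = -74 - 78*((8 + I*√2) + 17)*(-55) = -74 - 78*(25 + I*√2)*(-55) = -74 + (-1950 - 78*I*√2)*(-55) = -74 + (107250 + 4290*I*√2) = 107176 + 4290*I*√2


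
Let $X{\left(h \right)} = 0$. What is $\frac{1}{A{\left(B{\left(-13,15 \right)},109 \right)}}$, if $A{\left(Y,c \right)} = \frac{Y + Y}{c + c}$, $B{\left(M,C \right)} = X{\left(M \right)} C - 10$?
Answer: $- \frac{109}{10} \approx -10.9$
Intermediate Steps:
$B{\left(M,C \right)} = -10$ ($B{\left(M,C \right)} = 0 C - 10 = 0 - 10 = -10$)
$A{\left(Y,c \right)} = \frac{Y}{c}$ ($A{\left(Y,c \right)} = \frac{2 Y}{2 c} = 2 Y \frac{1}{2 c} = \frac{Y}{c}$)
$\frac{1}{A{\left(B{\left(-13,15 \right)},109 \right)}} = \frac{1}{\left(-10\right) \frac{1}{109}} = \frac{1}{- \frac{10}{109}} = - \frac{109}{10}$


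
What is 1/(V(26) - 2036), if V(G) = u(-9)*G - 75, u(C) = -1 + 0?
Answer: -1/2137 ≈ -0.00046795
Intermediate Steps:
u(C) = -1
V(G) = -75 - G (V(G) = -G - 75 = -75 - G)
1/(V(26) - 2036) = 1/((-75 - 1*26) - 2036) = 1/((-75 - 26) - 2036) = 1/(-101 - 2036) = 1/(-2137) = -1/2137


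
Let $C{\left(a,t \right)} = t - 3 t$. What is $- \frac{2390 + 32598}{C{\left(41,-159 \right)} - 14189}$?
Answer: $\frac{34988}{13871} \approx 2.5224$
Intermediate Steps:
$C{\left(a,t \right)} = - 2 t$
$- \frac{2390 + 32598}{C{\left(41,-159 \right)} - 14189} = - \frac{2390 + 32598}{\left(-2\right) \left(-159\right) - 14189} = - \frac{34988}{318 - 14189} = - \frac{34988}{-13871} = - \frac{34988 \left(-1\right)}{13871} = \left(-1\right) \left(- \frac{34988}{13871}\right) = \frac{34988}{13871}$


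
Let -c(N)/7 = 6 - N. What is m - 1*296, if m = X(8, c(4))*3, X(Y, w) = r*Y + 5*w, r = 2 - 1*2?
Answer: -506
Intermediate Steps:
r = 0 (r = 2 - 2 = 0)
c(N) = -42 + 7*N (c(N) = -7*(6 - N) = -42 + 7*N)
X(Y, w) = 5*w (X(Y, w) = 0*Y + 5*w = 0 + 5*w = 5*w)
m = -210 (m = (5*(-42 + 7*4))*3 = (5*(-42 + 28))*3 = (5*(-14))*3 = -70*3 = -210)
m - 1*296 = -210 - 1*296 = -210 - 296 = -506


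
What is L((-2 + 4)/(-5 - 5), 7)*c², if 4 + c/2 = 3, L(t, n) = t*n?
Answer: -28/5 ≈ -5.6000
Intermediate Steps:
L(t, n) = n*t
c = -2 (c = -8 + 2*3 = -8 + 6 = -2)
L((-2 + 4)/(-5 - 5), 7)*c² = (7*((-2 + 4)/(-5 - 5)))*(-2)² = (7*(2/(-10)))*4 = (7*(2*(-⅒)))*4 = (7*(-⅕))*4 = -7/5*4 = -28/5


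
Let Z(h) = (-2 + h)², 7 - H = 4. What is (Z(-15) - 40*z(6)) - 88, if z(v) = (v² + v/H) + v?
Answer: -1559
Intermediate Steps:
H = 3 (H = 7 - 1*4 = 7 - 4 = 3)
z(v) = v² + 4*v/3 (z(v) = (v² + v/3) + v = v² + 4*v/3)
(Z(-15) - 40*z(6)) - 88 = ((-2 - 15)² - 40*6*(4 + 3*6)/3) - 88 = ((-17)² - 40*6*(4 + 18)/3) - 88 = (289 - 40*6*22/3) - 88 = (289 - 40*44) - 88 = (289 - 1760) - 88 = -1471 - 88 = -1559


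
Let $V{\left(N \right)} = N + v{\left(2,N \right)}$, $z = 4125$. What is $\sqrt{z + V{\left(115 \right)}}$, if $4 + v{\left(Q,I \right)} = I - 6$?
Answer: $\sqrt{4345} \approx 65.917$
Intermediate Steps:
$v{\left(Q,I \right)} = -10 + I$ ($v{\left(Q,I \right)} = -4 + \left(I - 6\right) = -4 + \left(-6 + I\right) = -10 + I$)
$V{\left(N \right)} = -10 + 2 N$ ($V{\left(N \right)} = N + \left(-10 + N\right) = -10 + 2 N$)
$\sqrt{z + V{\left(115 \right)}} = \sqrt{4125 + \left(-10 + 2 \cdot 115\right)} = \sqrt{4125 + \left(-10 + 230\right)} = \sqrt{4125 + 220} = \sqrt{4345}$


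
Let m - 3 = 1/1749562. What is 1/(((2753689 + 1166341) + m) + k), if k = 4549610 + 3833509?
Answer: 1749562/21525127219425 ≈ 8.1280e-8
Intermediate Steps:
m = 5248687/1749562 (m = 3 + 1/1749562 = 5248687/1749562 ≈ 3.0000)
k = 8383119
1/(((2753689 + 1166341) + m) + k) = 1/(((2753689 + 1166341) + 5248687/1749562) + 8383119) = 1/((3920030 + 5248687/1749562) + 8383119) = 1/(6858340775547/1749562 + 8383119) = 1/(21525127219425/1749562) = 1749562/21525127219425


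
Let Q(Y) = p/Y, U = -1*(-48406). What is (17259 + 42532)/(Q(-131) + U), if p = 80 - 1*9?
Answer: 7832621/6341115 ≈ 1.2352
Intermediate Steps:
p = 71 (p = 80 - 9 = 71)
U = 48406
Q(Y) = 71/Y
(17259 + 42532)/(Q(-131) + U) = (17259 + 42532)/(71/(-131) + 48406) = 59791/(71*(-1/131) + 48406) = 59791/(-71/131 + 48406) = 59791/(6341115/131) = 59791*(131/6341115) = 7832621/6341115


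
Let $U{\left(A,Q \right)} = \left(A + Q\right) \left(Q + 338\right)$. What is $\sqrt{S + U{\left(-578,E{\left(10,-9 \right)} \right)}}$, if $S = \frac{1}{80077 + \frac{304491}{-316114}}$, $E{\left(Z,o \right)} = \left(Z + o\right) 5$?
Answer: $\frac{i \sqrt{125933520129147568912428173}}{25313156287} \approx 443.33 i$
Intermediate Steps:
$E{\left(Z,o \right)} = 5 Z + 5 o$
$U{\left(A,Q \right)} = \left(338 + Q\right) \left(A + Q\right)$ ($U{\left(A,Q \right)} = \left(A + Q\right) \left(338 + Q\right) = \left(338 + Q\right) \left(A + Q\right)$)
$S = \frac{316114}{25313156287}$ ($S = \frac{1}{80077 + 304491 \left(- \frac{1}{316114}\right)} = \frac{1}{80077 - \frac{304491}{316114}} = \frac{1}{\frac{25313156287}{316114}} = \frac{316114}{25313156287} \approx 1.2488 \cdot 10^{-5}$)
$\sqrt{S + U{\left(-578,E{\left(10,-9 \right)} \right)}} = \sqrt{\frac{316114}{25313156287} + \left(\left(5 \cdot 10 + 5 \left(-9\right)\right)^{2} + 338 \left(-578\right) + 338 \left(5 \cdot 10 + 5 \left(-9\right)\right) - 578 \left(5 \cdot 10 + 5 \left(-9\right)\right)\right)} = \sqrt{\frac{316114}{25313156287} + \left(\left(50 - 45\right)^{2} - 195364 + 338 \left(50 - 45\right) - 578 \left(50 - 45\right)\right)} = \sqrt{\frac{316114}{25313156287} + \left(5^{2} - 195364 + 338 \cdot 5 - 2890\right)} = \sqrt{\frac{316114}{25313156287} + \left(25 - 195364 + 1690 - 2890\right)} = \sqrt{\frac{316114}{25313156287} - 196539} = \sqrt{- \frac{4975022423174579}{25313156287}} = \frac{i \sqrt{125933520129147568912428173}}{25313156287}$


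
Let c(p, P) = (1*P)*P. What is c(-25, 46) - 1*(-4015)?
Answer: 6131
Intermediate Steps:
c(p, P) = P² (c(p, P) = P*P = P²)
c(-25, 46) - 1*(-4015) = 46² - 1*(-4015) = 2116 + 4015 = 6131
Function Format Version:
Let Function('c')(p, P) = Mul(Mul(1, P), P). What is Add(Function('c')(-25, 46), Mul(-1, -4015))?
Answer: 6131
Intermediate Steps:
Function('c')(p, P) = Pow(P, 2) (Function('c')(p, P) = Mul(P, P) = Pow(P, 2))
Add(Function('c')(-25, 46), Mul(-1, -4015)) = Add(Pow(46, 2), Mul(-1, -4015)) = Add(2116, 4015) = 6131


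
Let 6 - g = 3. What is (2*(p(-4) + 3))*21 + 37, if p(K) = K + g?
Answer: 121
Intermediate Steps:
g = 3 (g = 6 - 1*3 = 6 - 3 = 3)
p(K) = 3 + K (p(K) = K + 3 = 3 + K)
(2*(p(-4) + 3))*21 + 37 = (2*((3 - 4) + 3))*21 + 37 = (2*(-1 + 3))*21 + 37 = (2*2)*21 + 37 = 4*21 + 37 = 84 + 37 = 121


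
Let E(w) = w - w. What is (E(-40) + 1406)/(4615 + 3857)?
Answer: 703/4236 ≈ 0.16596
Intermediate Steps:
E(w) = 0
(E(-40) + 1406)/(4615 + 3857) = (0 + 1406)/(4615 + 3857) = 1406/8472 = 1406*(1/8472) = 703/4236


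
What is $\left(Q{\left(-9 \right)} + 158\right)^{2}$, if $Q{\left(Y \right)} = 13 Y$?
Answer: $1681$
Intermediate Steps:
$\left(Q{\left(-9 \right)} + 158\right)^{2} = \left(13 \left(-9\right) + 158\right)^{2} = \left(-117 + 158\right)^{2} = 41^{2} = 1681$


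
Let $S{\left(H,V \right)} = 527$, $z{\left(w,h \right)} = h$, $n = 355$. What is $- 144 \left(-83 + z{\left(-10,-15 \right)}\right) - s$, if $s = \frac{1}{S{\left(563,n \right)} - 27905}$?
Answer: $\frac{386358337}{27378} \approx 14112.0$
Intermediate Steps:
$s = - \frac{1}{27378}$ ($s = \frac{1}{527 - 27905} = \frac{1}{-27378} = - \frac{1}{27378} \approx -3.6526 \cdot 10^{-5}$)
$- 144 \left(-83 + z{\left(-10,-15 \right)}\right) - s = - 144 \left(-83 - 15\right) - - \frac{1}{27378} = \left(-144\right) \left(-98\right) + \frac{1}{27378} = 14112 + \frac{1}{27378} = \frac{386358337}{27378}$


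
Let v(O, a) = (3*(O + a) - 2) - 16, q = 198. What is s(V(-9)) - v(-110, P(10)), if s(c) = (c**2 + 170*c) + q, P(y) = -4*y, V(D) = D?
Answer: -783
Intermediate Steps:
v(O, a) = -18 + 3*O + 3*a (v(O, a) = ((3*O + 3*a) - 2) - 16 = (-2 + 3*O + 3*a) - 16 = -18 + 3*O + 3*a)
s(c) = 198 + c**2 + 170*c (s(c) = (c**2 + 170*c) + 198 = 198 + c**2 + 170*c)
s(V(-9)) - v(-110, P(10)) = (198 + (-9)**2 + 170*(-9)) - (-18 + 3*(-110) + 3*(-4*10)) = (198 + 81 - 1530) - (-18 - 330 + 3*(-40)) = -1251 - (-18 - 330 - 120) = -1251 - 1*(-468) = -1251 + 468 = -783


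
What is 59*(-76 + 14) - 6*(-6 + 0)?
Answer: -3622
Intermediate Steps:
59*(-76 + 14) - 6*(-6 + 0) = 59*(-62) - 6*(-6) = -3658 + 36 = -3622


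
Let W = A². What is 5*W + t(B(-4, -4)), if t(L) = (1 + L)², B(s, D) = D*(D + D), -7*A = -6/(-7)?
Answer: 2614869/2401 ≈ 1089.1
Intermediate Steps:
A = -6/49 (A = -(-6)/(7*(-7)) = -(-6)*(-1)/(7*7) = -⅐*6/7 = -6/49 ≈ -0.12245)
W = 36/2401 (W = (-6/49)² = 36/2401 ≈ 0.014994)
B(s, D) = 2*D² (B(s, D) = D*(2*D) = 2*D²)
5*W + t(B(-4, -4)) = 5*(36/2401) + (1 + 2*(-4)²)² = 180/2401 + (1 + 2*16)² = 180/2401 + (1 + 32)² = 180/2401 + 33² = 180/2401 + 1089 = 2614869/2401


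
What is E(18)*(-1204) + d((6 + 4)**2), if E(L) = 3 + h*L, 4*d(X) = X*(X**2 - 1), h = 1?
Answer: 224691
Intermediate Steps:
d(X) = X*(-1 + X**2)/4 (d(X) = (X*(X**2 - 1))/4 = (X*(-1 + X**2))/4 = X*(-1 + X**2)/4)
E(L) = 3 + L (E(L) = 3 + 1*L = 3 + L)
E(18)*(-1204) + d((6 + 4)**2) = (3 + 18)*(-1204) + (6 + 4)**2*(-1 + ((6 + 4)**2)**2)/4 = 21*(-1204) + (1/4)*10**2*(-1 + (10**2)**2) = -25284 + (1/4)*100*(-1 + 100**2) = -25284 + (1/4)*100*(-1 + 10000) = -25284 + (1/4)*100*9999 = -25284 + 249975 = 224691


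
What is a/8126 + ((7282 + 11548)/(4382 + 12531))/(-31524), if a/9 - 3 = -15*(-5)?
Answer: 93532276661/1083125534478 ≈ 0.086354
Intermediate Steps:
a = 702 (a = 27 + 9*(-15*(-5)) = 27 + 9*75 = 27 + 675 = 702)
a/8126 + ((7282 + 11548)/(4382 + 12531))/(-31524) = 702/8126 + ((7282 + 11548)/(4382 + 12531))/(-31524) = 702*(1/8126) + (18830/16913)*(-1/31524) = 351/4063 + (18830*(1/16913))*(-1/31524) = 351/4063 + (18830/16913)*(-1/31524) = 351/4063 - 9415/266582706 = 93532276661/1083125534478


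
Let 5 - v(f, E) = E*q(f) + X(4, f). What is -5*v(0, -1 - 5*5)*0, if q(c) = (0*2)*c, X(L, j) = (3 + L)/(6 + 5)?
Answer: 0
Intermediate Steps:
X(L, j) = 3/11 + L/11 (X(L, j) = (3 + L)/11 = (3 + L)*(1/11) = 3/11 + L/11)
q(c) = 0 (q(c) = 0*c = 0)
v(f, E) = 48/11 (v(f, E) = 5 - (E*0 + (3/11 + (1/11)*4)) = 5 - (0 + (3/11 + 4/11)) = 5 - (0 + 7/11) = 5 - 1*7/11 = 5 - 7/11 = 48/11)
-5*v(0, -1 - 5*5)*0 = -5*48/11*0 = -240/11*0 = 0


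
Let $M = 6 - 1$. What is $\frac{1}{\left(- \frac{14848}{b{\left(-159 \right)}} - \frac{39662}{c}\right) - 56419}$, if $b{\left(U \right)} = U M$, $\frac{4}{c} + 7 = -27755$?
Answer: $\frac{795}{218798079988} \approx 3.6335 \cdot 10^{-9}$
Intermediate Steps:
$M = 5$
$c = - \frac{2}{13881}$ ($c = \frac{4}{-7 - 27755} = \frac{4}{-27762} = 4 \left(- \frac{1}{27762}\right) = - \frac{2}{13881} \approx -0.00014408$)
$b{\left(U \right)} = 5 U$ ($b{\left(U \right)} = U 5 = 5 U$)
$\frac{1}{\left(- \frac{14848}{b{\left(-159 \right)}} - \frac{39662}{c}\right) - 56419} = \frac{1}{\left(- \frac{14848}{5 \left(-159\right)} - \frac{39662}{- \frac{2}{13881}}\right) - 56419} = \frac{1}{\left(- \frac{14848}{-795} - -275274111\right) - 56419} = \frac{1}{\left(\left(-14848\right) \left(- \frac{1}{795}\right) + 275274111\right) - 56419} = \frac{1}{\left(\frac{14848}{795} + 275274111\right) - 56419} = \frac{1}{\frac{218842933093}{795} - 56419} = \frac{1}{\frac{218798079988}{795}} = \frac{795}{218798079988}$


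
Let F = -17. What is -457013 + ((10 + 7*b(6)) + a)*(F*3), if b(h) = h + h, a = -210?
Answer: -451097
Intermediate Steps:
b(h) = 2*h
-457013 + ((10 + 7*b(6)) + a)*(F*3) = -457013 + ((10 + 7*(2*6)) - 210)*(-17*3) = -457013 + ((10 + 7*12) - 210)*(-51) = -457013 + ((10 + 84) - 210)*(-51) = -457013 + (94 - 210)*(-51) = -457013 - 116*(-51) = -457013 + 5916 = -451097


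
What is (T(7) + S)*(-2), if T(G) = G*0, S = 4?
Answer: -8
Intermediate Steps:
T(G) = 0
(T(7) + S)*(-2) = (0 + 4)*(-2) = 4*(-2) = -8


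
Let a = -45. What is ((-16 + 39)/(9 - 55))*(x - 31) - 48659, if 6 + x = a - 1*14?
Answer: -48611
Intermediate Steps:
x = -65 (x = -6 + (-45 - 1*14) = -6 + (-45 - 14) = -6 - 59 = -65)
((-16 + 39)/(9 - 55))*(x - 31) - 48659 = ((-16 + 39)/(9 - 55))*(-65 - 31) - 48659 = (23/(-46))*(-96) - 48659 = (23*(-1/46))*(-96) - 48659 = -½*(-96) - 48659 = 48 - 48659 = -48611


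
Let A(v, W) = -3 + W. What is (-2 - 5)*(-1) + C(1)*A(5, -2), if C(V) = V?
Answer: 2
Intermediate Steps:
(-2 - 5)*(-1) + C(1)*A(5, -2) = (-2 - 5)*(-1) + 1*(-3 - 2) = -7*(-1) + 1*(-5) = 7 - 5 = 2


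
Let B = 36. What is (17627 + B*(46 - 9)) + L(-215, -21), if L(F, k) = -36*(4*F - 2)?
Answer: 49991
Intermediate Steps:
L(F, k) = 72 - 144*F (L(F, k) = -36*(-2 + 4*F) = 72 - 144*F)
(17627 + B*(46 - 9)) + L(-215, -21) = (17627 + 36*(46 - 9)) + (72 - 144*(-215)) = (17627 + 36*37) + (72 + 30960) = (17627 + 1332) + 31032 = 18959 + 31032 = 49991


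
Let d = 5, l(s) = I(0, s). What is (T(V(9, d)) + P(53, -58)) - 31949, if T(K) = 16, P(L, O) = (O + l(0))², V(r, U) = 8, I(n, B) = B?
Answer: -28569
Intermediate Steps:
l(s) = s
P(L, O) = O² (P(L, O) = (O + 0)² = O²)
(T(V(9, d)) + P(53, -58)) - 31949 = (16 + (-58)²) - 31949 = (16 + 3364) - 31949 = 3380 - 31949 = -28569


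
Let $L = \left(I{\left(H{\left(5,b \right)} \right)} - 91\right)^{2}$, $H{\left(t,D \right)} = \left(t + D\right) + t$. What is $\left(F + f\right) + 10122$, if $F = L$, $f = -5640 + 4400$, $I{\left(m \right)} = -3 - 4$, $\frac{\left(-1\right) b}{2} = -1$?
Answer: $18486$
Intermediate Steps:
$b = 2$ ($b = \left(-2\right) \left(-1\right) = 2$)
$H{\left(t,D \right)} = D + 2 t$ ($H{\left(t,D \right)} = \left(D + t\right) + t = D + 2 t$)
$I{\left(m \right)} = -7$
$f = -1240$
$L = 9604$ ($L = \left(-7 - 91\right)^{2} = \left(-98\right)^{2} = 9604$)
$F = 9604$
$\left(F + f\right) + 10122 = \left(9604 - 1240\right) + 10122 = 8364 + 10122 = 18486$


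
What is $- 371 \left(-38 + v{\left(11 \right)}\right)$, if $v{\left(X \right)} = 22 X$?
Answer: $-75684$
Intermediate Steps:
$- 371 \left(-38 + v{\left(11 \right)}\right) = - 371 \left(-38 + 22 \cdot 11\right) = - 371 \left(-38 + 242\right) = \left(-371\right) 204 = -75684$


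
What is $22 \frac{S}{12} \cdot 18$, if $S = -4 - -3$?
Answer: $-33$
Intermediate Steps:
$S = -1$ ($S = -4 + 3 = -1$)
$22 \frac{S}{12} \cdot 18 = 22 \left(- \frac{1}{12}\right) 18 = \left(- \frac{11}{6}\right) 18 = -33$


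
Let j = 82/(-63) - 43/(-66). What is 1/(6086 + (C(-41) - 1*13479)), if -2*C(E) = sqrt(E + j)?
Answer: -40986792/303015410983 + 6*I*sqrt(8889958)/303015410983 ≈ -0.00013526 + 5.9039e-8*I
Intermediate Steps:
j = -901/1386 (j = 82*(-1/63) - 43*(-1/66) = -82/63 + 43/66 = -901/1386 ≈ -0.65007)
C(E) = -sqrt(-901/1386 + E)/2 (C(E) = -sqrt(E - 901/1386)/2 = -sqrt(-901/1386 + E)/2)
1/(6086 + (C(-41) - 1*13479)) = 1/(6086 + (-sqrt(-138754 + 213444*(-41))/924 - 1*13479)) = 1/(6086 + (-sqrt(-138754 - 8751204)/924 - 13479)) = 1/(6086 + (-I*sqrt(8889958)/924 - 13479)) = 1/(6086 + (-13479 - I*sqrt(8889958)/924)) = 1/(-7393 - I*sqrt(8889958)/924)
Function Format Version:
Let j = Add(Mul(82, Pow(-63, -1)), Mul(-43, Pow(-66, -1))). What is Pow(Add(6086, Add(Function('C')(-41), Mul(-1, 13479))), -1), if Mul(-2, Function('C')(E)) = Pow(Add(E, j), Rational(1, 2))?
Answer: Add(Rational(-40986792, 303015410983), Mul(Rational(6, 303015410983), I, Pow(8889958, Rational(1, 2)))) ≈ Add(-0.00013526, Mul(5.9039e-8, I))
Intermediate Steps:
j = Rational(-901, 1386) (j = Add(Mul(82, Rational(-1, 63)), Mul(-43, Rational(-1, 66))) = Add(Rational(-82, 63), Rational(43, 66)) = Rational(-901, 1386) ≈ -0.65007)
Function('C')(E) = Mul(Rational(-1, 2), Pow(Add(Rational(-901, 1386), E), Rational(1, 2))) (Function('C')(E) = Mul(Rational(-1, 2), Pow(Add(E, Rational(-901, 1386)), Rational(1, 2))) = Mul(Rational(-1, 2), Pow(Add(Rational(-901, 1386), E), Rational(1, 2))))
Pow(Add(6086, Add(Function('C')(-41), Mul(-1, 13479))), -1) = Pow(Add(6086, Add(Mul(Rational(-1, 924), Pow(Add(-138754, Mul(213444, -41)), Rational(1, 2))), Mul(-1, 13479))), -1) = Pow(Add(6086, Add(Mul(Rational(-1, 924), Pow(Add(-138754, -8751204), Rational(1, 2))), -13479)), -1) = Pow(Add(6086, Add(Mul(Rational(-1, 924), Pow(-8889958, Rational(1, 2))), -13479)), -1) = Pow(Add(6086, Add(Mul(Rational(-1, 924), Mul(I, Pow(8889958, Rational(1, 2)))), -13479)), -1) = Pow(Add(6086, Add(Mul(Rational(-1, 924), I, Pow(8889958, Rational(1, 2))), -13479)), -1) = Pow(Add(6086, Add(-13479, Mul(Rational(-1, 924), I, Pow(8889958, Rational(1, 2))))), -1) = Pow(Add(-7393, Mul(Rational(-1, 924), I, Pow(8889958, Rational(1, 2)))), -1)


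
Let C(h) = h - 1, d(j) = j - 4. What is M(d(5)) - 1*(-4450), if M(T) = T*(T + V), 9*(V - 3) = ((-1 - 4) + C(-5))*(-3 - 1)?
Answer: 40130/9 ≈ 4458.9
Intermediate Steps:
d(j) = -4 + j
C(h) = -1 + h
V = 71/9 (V = 3 + (((-1 - 4) + (-1 - 5))*(-3 - 1))/9 = 3 + ((-5 - 6)*(-4))/9 = 3 + (-11*(-4))/9 = 3 + (⅑)*44 = 3 + 44/9 = 71/9 ≈ 7.8889)
M(T) = T*(71/9 + T) (M(T) = T*(T + 71/9) = T*(71/9 + T))
M(d(5)) - 1*(-4450) = (-4 + 5)*(71 + 9*(-4 + 5))/9 - 1*(-4450) = (⅑)*1*(71 + 9*1) + 4450 = (⅑)*1*(71 + 9) + 4450 = (⅑)*1*80 + 4450 = 80/9 + 4450 = 40130/9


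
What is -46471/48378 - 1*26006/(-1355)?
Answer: 1195150063/65552190 ≈ 18.232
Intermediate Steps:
-46471/48378 - 1*26006/(-1355) = -46471*1/48378 - 26006*(-1/1355) = -46471/48378 + 26006/1355 = 1195150063/65552190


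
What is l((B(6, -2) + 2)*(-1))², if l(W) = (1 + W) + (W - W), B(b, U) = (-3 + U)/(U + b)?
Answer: 1/16 ≈ 0.062500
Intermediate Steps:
B(b, U) = (-3 + U)/(U + b)
l(W) = 1 + W (l(W) = (1 + W) + 0 = 1 + W)
l((B(6, -2) + 2)*(-1))² = (1 + ((-3 - 2)/(-2 + 6) + 2)*(-1))² = (1 + (-5/4 + 2)*(-1))² = (1 + (¾)*(-1))² = (1 - ¾)² = (¼)² = 1/16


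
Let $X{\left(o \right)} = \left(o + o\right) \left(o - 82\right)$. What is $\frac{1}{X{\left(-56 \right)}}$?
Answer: $\frac{1}{15456} \approx 6.47 \cdot 10^{-5}$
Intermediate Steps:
$X{\left(o \right)} = 2 o \left(-82 + o\right)$
$\frac{1}{X{\left(-56 \right)}} = \frac{1}{2 \left(-56\right) \left(-82 - 56\right)} = \frac{1}{2 \left(-56\right) \left(-138\right)} = \frac{1}{15456}$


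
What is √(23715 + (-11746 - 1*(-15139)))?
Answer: 6*√753 ≈ 164.65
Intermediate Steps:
√(23715 + (-11746 - 1*(-15139))) = √(23715 + (-11746 + 15139)) = √(23715 + 3393) = √27108 = 6*√753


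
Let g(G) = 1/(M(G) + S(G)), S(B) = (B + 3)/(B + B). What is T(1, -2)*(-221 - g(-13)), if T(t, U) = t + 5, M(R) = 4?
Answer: -25220/19 ≈ -1327.4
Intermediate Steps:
S(B) = (3 + B)/(2*B) (S(B) = (3 + B)/((2*B)) = (3 + B)*(1/(2*B)) = (3 + B)/(2*B))
T(t, U) = 5 + t
g(G) = 1/(4 + (3 + G)/(2*G))
T(1, -2)*(-221 - g(-13)) = (5 + 1)*(-221 - 2*(-13)/(3*(1 + 3*(-13)))) = 6*(-221 - 2*(-13)/(3*(1 - 39))) = 6*(-221 - 2*(-13)/(3*(-38))) = 6*(-221 - 2*(-13)*(-1)/(3*38)) = 6*(-221 - 1*13/57) = 6*(-221 - 13/57) = 6*(-12610/57) = -25220/19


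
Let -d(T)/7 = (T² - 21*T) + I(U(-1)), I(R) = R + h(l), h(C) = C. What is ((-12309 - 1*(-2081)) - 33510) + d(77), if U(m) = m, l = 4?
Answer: -73943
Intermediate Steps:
I(R) = 4 + R (I(R) = R + 4 = 4 + R)
d(T) = -21 - 7*T² + 147*T (d(T) = -7*((T² - 21*T) + (4 - 1)) = -7*((T² - 21*T) + 3) = -7*(3 + T² - 21*T) = -21 - 7*T² + 147*T)
((-12309 - 1*(-2081)) - 33510) + d(77) = ((-12309 - 1*(-2081)) - 33510) + (-21 - 7*77² + 147*77) = ((-12309 + 2081) - 33510) + (-21 - 7*5929 + 11319) = (-10228 - 33510) + (-21 - 41503 + 11319) = -43738 - 30205 = -73943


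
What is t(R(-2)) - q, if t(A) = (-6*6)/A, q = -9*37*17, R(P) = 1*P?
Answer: 5679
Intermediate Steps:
R(P) = P
q = -5661 (q = -333*17 = -5661)
t(A) = -36/A
t(R(-2)) - q = -36/(-2) - 1*(-5661) = -36*(-1/2) + 5661 = 18 + 5661 = 5679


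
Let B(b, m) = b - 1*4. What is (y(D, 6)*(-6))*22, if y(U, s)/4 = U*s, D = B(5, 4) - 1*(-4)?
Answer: -15840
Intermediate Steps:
B(b, m) = -4 + b (B(b, m) = b - 4 = -4 + b)
D = 5 (D = (-4 + 5) - 1*(-4) = 1 + 4 = 5)
y(U, s) = 4*U*s (y(U, s) = 4*(U*s) = 4*U*s)
(y(D, 6)*(-6))*22 = ((4*5*6)*(-6))*22 = (120*(-6))*22 = -720*22 = -15840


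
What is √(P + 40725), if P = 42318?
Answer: 3*√9227 ≈ 288.17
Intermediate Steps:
√(P + 40725) = √(42318 + 40725) = √83043 = 3*√9227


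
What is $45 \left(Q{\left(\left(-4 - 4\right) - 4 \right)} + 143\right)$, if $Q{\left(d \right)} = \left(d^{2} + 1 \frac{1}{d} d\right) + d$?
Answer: $12420$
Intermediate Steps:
$Q{\left(d \right)} = 1 + d + d^{2}$ ($Q{\left(d \right)} = \left(d^{2} + \frac{d}{d}\right) + d = \left(d^{2} + 1\right) + d = \left(1 + d^{2}\right) + d = 1 + d + d^{2}$)
$45 \left(Q{\left(\left(-4 - 4\right) - 4 \right)} + 143\right) = 45 \left(\left(1 - 12 + \left(\left(-4 - 4\right) - 4\right)^{2}\right) + 143\right) = 45 \left(\left(1 - 12 + \left(-8 - 4\right)^{2}\right) + 143\right) = 45 \left(\left(1 - 12 + \left(-12\right)^{2}\right) + 143\right) = 45 \left(\left(1 - 12 + 144\right) + 143\right) = 45 \left(133 + 143\right) = 45 \cdot 276 = 12420$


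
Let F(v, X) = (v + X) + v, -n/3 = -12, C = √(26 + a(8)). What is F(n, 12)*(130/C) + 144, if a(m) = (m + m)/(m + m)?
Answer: 144 + 3640*√3/3 ≈ 2245.6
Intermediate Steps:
a(m) = 1 (a(m) = (2*m)/((2*m)) = (2*m)*(1/(2*m)) = 1)
C = 3*√3 (C = √(26 + 1) = √27 = 3*√3 ≈ 5.1962)
n = 36 (n = -3*(-12) = 36)
F(v, X) = X + 2*v (F(v, X) = (X + v) + v = X + 2*v)
F(n, 12)*(130/C) + 144 = (12 + 2*36)*(130/((3*√3))) + 144 = (12 + 72)*(130*(√3/9)) + 144 = 84*(130*√3/9) + 144 = 3640*√3/3 + 144 = 144 + 3640*√3/3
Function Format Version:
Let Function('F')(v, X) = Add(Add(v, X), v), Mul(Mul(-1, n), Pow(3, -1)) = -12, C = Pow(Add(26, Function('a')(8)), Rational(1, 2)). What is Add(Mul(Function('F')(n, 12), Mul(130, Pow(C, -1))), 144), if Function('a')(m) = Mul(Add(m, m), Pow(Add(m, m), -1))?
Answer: Add(144, Mul(Rational(3640, 3), Pow(3, Rational(1, 2)))) ≈ 2245.6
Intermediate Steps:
Function('a')(m) = 1 (Function('a')(m) = Mul(Mul(2, m), Pow(Mul(2, m), -1)) = Mul(Mul(2, m), Mul(Rational(1, 2), Pow(m, -1))) = 1)
C = Mul(3, Pow(3, Rational(1, 2))) (C = Pow(Add(26, 1), Rational(1, 2)) = Pow(27, Rational(1, 2)) = Mul(3, Pow(3, Rational(1, 2))) ≈ 5.1962)
n = 36 (n = Mul(-3, -12) = 36)
Function('F')(v, X) = Add(X, Mul(2, v)) (Function('F')(v, X) = Add(Add(X, v), v) = Add(X, Mul(2, v)))
Add(Mul(Function('F')(n, 12), Mul(130, Pow(C, -1))), 144) = Add(Mul(Add(12, Mul(2, 36)), Mul(130, Pow(Mul(3, Pow(3, Rational(1, 2))), -1))), 144) = Add(Mul(Add(12, 72), Mul(130, Mul(Rational(1, 9), Pow(3, Rational(1, 2))))), 144) = Add(Mul(84, Mul(Rational(130, 9), Pow(3, Rational(1, 2)))), 144) = Add(Mul(Rational(3640, 3), Pow(3, Rational(1, 2))), 144) = Add(144, Mul(Rational(3640, 3), Pow(3, Rational(1, 2))))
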